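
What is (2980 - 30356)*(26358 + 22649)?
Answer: -1341615632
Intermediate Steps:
(2980 - 30356)*(26358 + 22649) = -27376*49007 = -1341615632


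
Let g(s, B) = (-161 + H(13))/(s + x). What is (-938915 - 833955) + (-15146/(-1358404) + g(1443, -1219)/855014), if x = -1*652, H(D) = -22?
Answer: -203594275413316846581/114838807523237 ≈ -1.7729e+6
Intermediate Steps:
x = -652
g(s, B) = -183/(-652 + s) (g(s, B) = (-161 - 22)/(s - 652) = -183/(-652 + s))
(-938915 - 833955) + (-15146/(-1358404) + g(1443, -1219)/855014) = (-938915 - 833955) + (-15146/(-1358404) - 183/(-652 + 1443)/855014) = -1772870 + (-15146*(-1/1358404) - 183/791*(1/855014)) = -1772870 + (7573/679202 - 183*1/791*(1/855014)) = -1772870 + (7573/679202 - 183/791*1/855014) = -1772870 + (7573/679202 - 183/676316074) = -1772870 + 1280404333609/114838807523237 = -203594275413316846581/114838807523237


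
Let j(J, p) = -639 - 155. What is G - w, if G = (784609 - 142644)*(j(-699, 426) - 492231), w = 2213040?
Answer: -316507007165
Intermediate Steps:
j(J, p) = -794
G = -316504794125 (G = (784609 - 142644)*(-794 - 492231) = 641965*(-493025) = -316504794125)
G - w = -316504794125 - 1*2213040 = -316504794125 - 2213040 = -316507007165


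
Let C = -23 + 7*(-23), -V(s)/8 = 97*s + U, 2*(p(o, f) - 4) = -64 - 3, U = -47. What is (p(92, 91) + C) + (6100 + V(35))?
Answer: -41795/2 ≈ -20898.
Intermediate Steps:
p(o, f) = -59/2 (p(o, f) = 4 + (-64 - 3)/2 = 4 + (½)*(-67) = 4 - 67/2 = -59/2)
V(s) = 376 - 776*s (V(s) = -8*(97*s - 47) = -8*(-47 + 97*s) = 376 - 776*s)
C = -184 (C = -23 - 161 = -184)
(p(92, 91) + C) + (6100 + V(35)) = (-59/2 - 184) + (6100 + (376 - 776*35)) = -427/2 + (6100 + (376 - 27160)) = -427/2 + (6100 - 26784) = -427/2 - 20684 = -41795/2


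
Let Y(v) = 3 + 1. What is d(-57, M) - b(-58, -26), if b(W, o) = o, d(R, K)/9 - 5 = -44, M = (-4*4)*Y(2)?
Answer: -325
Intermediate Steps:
Y(v) = 4
M = -64 (M = -4*4*4 = -16*4 = -64)
d(R, K) = -351 (d(R, K) = 45 + 9*(-44) = 45 - 396 = -351)
d(-57, M) - b(-58, -26) = -351 - 1*(-26) = -351 + 26 = -325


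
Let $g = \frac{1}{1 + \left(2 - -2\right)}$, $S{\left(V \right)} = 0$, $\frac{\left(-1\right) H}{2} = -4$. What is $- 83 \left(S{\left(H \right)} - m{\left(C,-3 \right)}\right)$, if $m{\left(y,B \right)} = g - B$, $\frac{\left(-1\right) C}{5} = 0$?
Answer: $\frac{1328}{5} \approx 265.6$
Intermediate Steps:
$H = 8$ ($H = \left(-2\right) \left(-4\right) = 8$)
$C = 0$ ($C = \left(-5\right) 0 = 0$)
$g = \frac{1}{5}$ ($g = \frac{1}{1 + \left(2 + 2\right)} = \frac{1}{1 + 4} = \frac{1}{5} \approx 0.2$)
$m{\left(y,B \right)} = \frac{1}{5} - B$
$- 83 \left(S{\left(H \right)} - m{\left(C,-3 \right)}\right) = - 83 \left(0 - \left(\frac{1}{5} - -3\right)\right) = - 83 \left(0 - \left(\frac{1}{5} + 3\right)\right) = - 83 \left(0 - \frac{16}{5}\right) = \left(-83\right) \left(- \frac{16}{5}\right) = \frac{1328}{5}$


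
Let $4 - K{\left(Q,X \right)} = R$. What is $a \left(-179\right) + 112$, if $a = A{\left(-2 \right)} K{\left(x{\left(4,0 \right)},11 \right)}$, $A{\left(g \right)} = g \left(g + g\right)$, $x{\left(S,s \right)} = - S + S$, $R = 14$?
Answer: $14432$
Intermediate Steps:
$x{\left(S,s \right)} = 0$
$K{\left(Q,X \right)} = -10$ ($K{\left(Q,X \right)} = 4 - 14 = -10$)
$A{\left(g \right)} = 2 g^{2}$ ($A{\left(g \right)} = g 2 g = 2 g^{2}$)
$a = -80$ ($a = 2 \left(-2\right)^{2} \left(-10\right) = 2 \cdot 4 \left(-10\right) = 8 \left(-10\right) = -80$)
$a \left(-179\right) + 112 = \left(-80\right) \left(-179\right) + 112 = 14320 + 112 = 14432$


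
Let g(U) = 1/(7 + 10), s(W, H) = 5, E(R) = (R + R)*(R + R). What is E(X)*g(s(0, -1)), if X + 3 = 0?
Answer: 36/17 ≈ 2.1176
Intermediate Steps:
X = -3 (X = -3 + 0 = -3)
E(R) = 4*R² (E(R) = (2*R)*(2*R) = 4*R²)
g(U) = 1/17
E(X)*g(s(0, -1)) = (4*(-3)²)*(1/17) = (4*9)*(1/17) = 36*(1/17) = 36/17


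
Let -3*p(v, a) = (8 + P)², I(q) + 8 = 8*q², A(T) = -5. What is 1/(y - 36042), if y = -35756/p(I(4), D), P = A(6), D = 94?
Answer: -3/72370 ≈ -4.1454e-5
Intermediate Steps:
P = -5
I(q) = -8 + 8*q²
p(v, a) = -3 (p(v, a) = -(8 - 5)²/3 = -⅓*3² = -⅓*9 = -3)
y = 35756/3 (y = -35756/(-3) = -35756*(-⅓) = 35756/3 ≈ 11919.)
1/(y - 36042) = 1/(35756/3 - 36042) = 1/(-72370/3) = -3/72370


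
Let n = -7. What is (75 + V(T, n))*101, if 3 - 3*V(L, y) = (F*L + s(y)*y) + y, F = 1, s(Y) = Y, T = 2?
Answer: 18584/3 ≈ 6194.7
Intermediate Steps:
V(L, y) = 1 - L/3 - y/3 - y²/3 (V(L, y) = 1 - ((1*L + y*y) + y)/3 = 1 - ((L + y²) + y)/3 = 1 - (L + y + y²)/3 = 1 + (-L/3 - y/3 - y²/3) = 1 - L/3 - y/3 - y²/3)
(75 + V(T, n))*101 = (75 + (1 - ⅓*2 - ⅓*(-7) - ⅓*(-7)²))*101 = (75 + (1 - ⅔ + 7/3 - ⅓*49))*101 = (75 + (1 - ⅔ + 7/3 - 49/3))*101 = (75 - 41/3)*101 = (184/3)*101 = 18584/3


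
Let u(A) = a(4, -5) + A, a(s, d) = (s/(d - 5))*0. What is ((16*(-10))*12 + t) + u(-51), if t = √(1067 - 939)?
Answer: -1971 + 8*√2 ≈ -1959.7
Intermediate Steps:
a(s, d) = 0 (a(s, d) = (s/(-5 + d))*0 = 0)
t = 8*√2 (t = √128 = 8*√2 ≈ 11.314)
u(A) = A (u(A) = 0 + A = A)
((16*(-10))*12 + t) + u(-51) = ((16*(-10))*12 + 8*√2) - 51 = (-160*12 + 8*√2) - 51 = (-1920 + 8*√2) - 51 = -1971 + 8*√2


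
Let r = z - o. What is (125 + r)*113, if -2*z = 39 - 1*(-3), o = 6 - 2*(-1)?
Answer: 10848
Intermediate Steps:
o = 8 (o = 6 + 2 = 8)
z = -21 (z = -(39 - 1*(-3))/2 = -(39 + 3)/2 = -½*42 = -21)
r = -29 (r = -21 - 1*8 = -21 - 8 = -29)
(125 + r)*113 = (125 - 29)*113 = 96*113 = 10848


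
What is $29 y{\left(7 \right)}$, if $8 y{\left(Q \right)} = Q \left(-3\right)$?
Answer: $- \frac{609}{8} \approx -76.125$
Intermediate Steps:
$y{\left(Q \right)} = - \frac{3 Q}{8}$ ($y{\left(Q \right)} = \frac{Q \left(-3\right)}{8} = \frac{\left(-3\right) Q}{8} = - \frac{3 Q}{8}$)
$29 y{\left(7 \right)} = 29 \left(\left(- \frac{3}{8}\right) 7\right) = 29 \left(- \frac{21}{8}\right) = - \frac{609}{8}$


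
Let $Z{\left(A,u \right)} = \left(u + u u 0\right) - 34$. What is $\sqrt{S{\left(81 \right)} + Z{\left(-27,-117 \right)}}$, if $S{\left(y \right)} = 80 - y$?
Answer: $2 i \sqrt{38} \approx 12.329 i$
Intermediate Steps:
$Z{\left(A,u \right)} = -34 + u$ ($Z{\left(A,u \right)} = \left(u + u^{2} \cdot 0\right) - 34 = \left(u + 0\right) - 34 = u - 34 = -34 + u$)
$\sqrt{S{\left(81 \right)} + Z{\left(-27,-117 \right)}} = \sqrt{\left(80 - 81\right) - 151} = \sqrt{-1 - 151} = \sqrt{-152} = 2 i \sqrt{38}$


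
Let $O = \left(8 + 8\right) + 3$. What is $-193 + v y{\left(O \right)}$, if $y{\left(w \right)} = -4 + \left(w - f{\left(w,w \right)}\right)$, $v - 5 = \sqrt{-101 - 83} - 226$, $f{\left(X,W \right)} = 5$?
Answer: $-2403 + 20 i \sqrt{46} \approx -2403.0 + 135.65 i$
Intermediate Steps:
$v = -221 + 2 i \sqrt{46}$ ($v = 5 + \left(\sqrt{-101 - 83} - 226\right) = 5 - \left(226 - \sqrt{-184}\right) = 5 - \left(226 - 2 i \sqrt{46}\right) = -221 + 2 i \sqrt{46} \approx -221.0 + 13.565 i$)
$O = 19$ ($O = 16 + 3 = 19$)
$y{\left(w \right)} = -9 + w$ ($y{\left(w \right)} = -4 + \left(w - 5\right) = -4 + \left(-5 + w\right) = -9 + w$)
$-193 + v y{\left(O \right)} = -193 + \left(-221 + 2 i \sqrt{46}\right) \left(-9 + 19\right) = -193 + \left(-221 + 2 i \sqrt{46}\right) 10 = -193 - \left(2210 - 20 i \sqrt{46}\right) = -2403 + 20 i \sqrt{46}$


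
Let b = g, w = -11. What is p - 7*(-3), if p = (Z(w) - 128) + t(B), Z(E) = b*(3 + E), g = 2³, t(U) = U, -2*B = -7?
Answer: -335/2 ≈ -167.50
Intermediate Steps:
B = 7/2 (B = -½*(-7) = 7/2 ≈ 3.5000)
g = 8
b = 8
Z(E) = 24 + 8*E (Z(E) = 8*(3 + E) = 24 + 8*E)
p = -377/2 (p = ((24 + 8*(-11)) - 128) + 7/2 = ((24 - 88) - 128) + 7/2 = (-64 - 128) + 7/2 = -192 + 7/2 = -377/2 ≈ -188.50)
p - 7*(-3) = -377/2 - 7*(-3) = -377/2 + 21 = -335/2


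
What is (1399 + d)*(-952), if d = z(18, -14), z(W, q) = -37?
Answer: -1296624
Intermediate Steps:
d = -37
(1399 + d)*(-952) = (1399 - 37)*(-952) = 1362*(-952) = -1296624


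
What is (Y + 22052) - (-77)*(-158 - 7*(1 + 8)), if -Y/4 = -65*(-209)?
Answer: -49305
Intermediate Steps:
Y = -54340 (Y = -(-260)*(-209) = -4*13585 = -54340)
(Y + 22052) - (-77)*(-158 - 7*(1 + 8)) = (-54340 + 22052) - (-77)*(-158 - 7*(1 + 8)) = -32288 - (-77)*(-158 - 7*9) = -32288 - (-77)*(-158 - 1*63) = -32288 - (-77)*(-158 - 63) = -32288 - (-77)*(-221) = -32288 - 1*17017 = -32288 - 17017 = -49305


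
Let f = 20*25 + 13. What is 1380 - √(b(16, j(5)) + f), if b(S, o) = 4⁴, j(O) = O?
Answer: 1380 - √769 ≈ 1352.3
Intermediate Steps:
b(S, o) = 256
f = 513 (f = 500 + 13 = 513)
1380 - √(b(16, j(5)) + f) = 1380 - √(256 + 513) = 1380 - √769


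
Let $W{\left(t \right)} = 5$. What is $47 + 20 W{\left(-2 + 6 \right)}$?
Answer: $147$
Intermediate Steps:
$47 + 20 W{\left(-2 + 6 \right)} = 47 + 20 \cdot 5 = 47 + 100 = 147$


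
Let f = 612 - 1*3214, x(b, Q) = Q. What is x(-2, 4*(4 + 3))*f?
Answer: -72856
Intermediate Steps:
f = -2602 (f = 612 - 3214 = -2602)
x(-2, 4*(4 + 3))*f = (4*(4 + 3))*(-2602) = (4*7)*(-2602) = 28*(-2602) = -72856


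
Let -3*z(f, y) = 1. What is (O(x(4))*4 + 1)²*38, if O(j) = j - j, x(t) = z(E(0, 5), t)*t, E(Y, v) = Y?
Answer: 38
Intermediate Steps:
z(f, y) = -⅓ (z(f, y) = -⅓*1 = -⅓)
x(t) = -t/3
O(j) = 0
(O(x(4))*4 + 1)²*38 = (0*4 + 1)²*38 = (0 + 1)²*38 = 1²*38 = 1*38 = 38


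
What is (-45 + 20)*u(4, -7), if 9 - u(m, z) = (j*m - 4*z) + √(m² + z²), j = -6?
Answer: -125 + 25*√65 ≈ 76.556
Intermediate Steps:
u(m, z) = 9 - √(m² + z²) + 4*z + 6*m (u(m, z) = 9 - ((-6*m - 4*z) + √(m² + z²)) = 9 - (√(m² + z²) - 6*m - 4*z) = 9 + (-√(m² + z²) + 4*z + 6*m) = 9 - √(m² + z²) + 4*z + 6*m)
(-45 + 20)*u(4, -7) = (-45 + 20)*(9 - √(4² + (-7)²) + 4*(-7) + 6*4) = -25*(9 - √(16 + 49) - 28 + 24) = -25*(9 - √65 - 28 + 24) = -25*(5 - √65) = -125 + 25*√65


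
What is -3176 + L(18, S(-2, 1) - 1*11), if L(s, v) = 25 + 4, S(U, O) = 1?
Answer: -3147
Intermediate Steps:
L(s, v) = 29
-3176 + L(18, S(-2, 1) - 1*11) = -3176 + 29 = -3147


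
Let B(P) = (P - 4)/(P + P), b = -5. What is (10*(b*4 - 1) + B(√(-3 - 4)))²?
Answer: 1228911/28 - 838*I*√7/7 ≈ 43890.0 - 316.73*I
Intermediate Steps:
B(P) = (-4 + P)/(2*P) (B(P) = (-4 + P)/((2*P)) = (-4 + P)*(1/(2*P)) = (-4 + P)/(2*P))
(10*(b*4 - 1) + B(√(-3 - 4)))² = (10*(-5*4 - 1) + (-4 + √(-3 - 4))/(2*(√(-3 - 4))))² = (10*(-20 - 1) + (-4 + √(-7))/(2*(√(-7))))² = (10*(-21) + (-4 + I*√7)/(2*((I*√7))))² = (-210 + (-I*√7/7)*(-4 + I*√7)/2)² = (-210 - I*√7*(-4 + I*√7)/14)²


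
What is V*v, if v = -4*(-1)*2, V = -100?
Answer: -800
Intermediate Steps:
v = 8 (v = 4*2 = 8)
V*v = -100*8 = -800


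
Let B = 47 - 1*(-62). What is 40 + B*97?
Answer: 10613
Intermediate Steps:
B = 109 (B = 47 + 62 = 109)
40 + B*97 = 40 + 109*97 = 40 + 10573 = 10613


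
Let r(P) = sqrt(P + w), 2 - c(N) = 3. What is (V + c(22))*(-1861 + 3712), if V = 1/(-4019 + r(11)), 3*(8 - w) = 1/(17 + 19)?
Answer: -3229785816639/1744452937 - 11106*sqrt(6153)/1744452937 ≈ -1851.5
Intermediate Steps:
w = 863/108 (w = 8 - 1/(3*(17 + 19)) = 8 - 1/3/36 = 8 - 1/3*1/36 = 8 - 1/108 = 863/108 ≈ 7.9907)
c(N) = -1 (c(N) = 2 - 1*3 = 2 - 3 = -1)
r(P) = sqrt(863/108 + P) (r(P) = sqrt(P + 863/108) = sqrt(863/108 + P))
V = 1/(-4019 + sqrt(6153)/18) (V = 1/(-4019 + sqrt(2589 + 324*11)/18) = 1/(-4019 + sqrt(2589 + 3564)/18) = 1/(-4019 + sqrt(6153)/18) ≈ -0.00024909)
(V + c(22))*(-1861 + 3712) = ((-434052/1744452937 - 6*sqrt(6153)/1744452937) - 1)*(-1861 + 3712) = (-1744886989/1744452937 - 6*sqrt(6153)/1744452937)*1851 = -3229785816639/1744452937 - 11106*sqrt(6153)/1744452937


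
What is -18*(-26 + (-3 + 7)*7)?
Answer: -36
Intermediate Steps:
-18*(-26 + (-3 + 7)*7) = -18*(-26 + 4*7) = -18*(-26 + 28) = -18*2 = -36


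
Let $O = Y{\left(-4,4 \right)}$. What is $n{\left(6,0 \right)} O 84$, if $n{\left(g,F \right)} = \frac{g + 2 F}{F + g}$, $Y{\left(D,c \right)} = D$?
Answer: $-336$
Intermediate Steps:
$O = -4$
$n{\left(g,F \right)} = \frac{g + 2 F}{F + g}$
$n{\left(6,0 \right)} O 84 = \frac{6 + 2 \cdot 0}{0 + 6} \left(-4\right) 84 = \frac{6 + 0}{6} \left(-4\right) 84 = \frac{1}{6} \cdot 6 \left(-4\right) 84 = 1 \left(-4\right) 84 = \left(-4\right) 84 = -336$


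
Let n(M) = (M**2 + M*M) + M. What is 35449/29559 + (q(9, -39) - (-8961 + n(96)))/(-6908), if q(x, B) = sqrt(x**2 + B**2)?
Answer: 527672645/204193572 - 3*sqrt(178)/6908 ≈ 2.5784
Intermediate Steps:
n(M) = M + 2*M**2 (n(M) = (M**2 + M**2) + M = 2*M**2 + M = M + 2*M**2)
q(x, B) = sqrt(B**2 + x**2)
35449/29559 + (q(9, -39) - (-8961 + n(96)))/(-6908) = 35449/29559 + (sqrt((-39)**2 + 9**2) - (-8961 + 96*(1 + 2*96)))/(-6908) = 35449*(1/29559) + (sqrt(1521 + 81) - (-8961 + 96*(1 + 192)))*(-1/6908) = 35449/29559 + (sqrt(1602) - (-8961 + 96*193))*(-1/6908) = 35449/29559 + (3*sqrt(178) - (-8961 + 18528))*(-1/6908) = 35449/29559 + (3*sqrt(178) - 1*9567)*(-1/6908) = 35449/29559 + (3*sqrt(178) - 9567)*(-1/6908) = 35449/29559 + (-9567 + 3*sqrt(178))*(-1/6908) = 35449/29559 + (9567/6908 - 3*sqrt(178)/6908) = 527672645/204193572 - 3*sqrt(178)/6908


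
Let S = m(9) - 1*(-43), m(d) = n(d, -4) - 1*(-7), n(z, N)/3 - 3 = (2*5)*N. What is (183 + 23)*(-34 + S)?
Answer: -19570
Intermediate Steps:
n(z, N) = 9 + 30*N (n(z, N) = 9 + 3*((2*5)*N) = 9 + 3*(10*N) = 9 + 30*N)
m(d) = -104 (m(d) = (9 + 30*(-4)) - 1*(-7) = (9 - 120) + 7 = -111 + 7 = -104)
S = -61 (S = -104 - 1*(-43) = -104 + 43 = -61)
(183 + 23)*(-34 + S) = (183 + 23)*(-34 - 61) = 206*(-95) = -19570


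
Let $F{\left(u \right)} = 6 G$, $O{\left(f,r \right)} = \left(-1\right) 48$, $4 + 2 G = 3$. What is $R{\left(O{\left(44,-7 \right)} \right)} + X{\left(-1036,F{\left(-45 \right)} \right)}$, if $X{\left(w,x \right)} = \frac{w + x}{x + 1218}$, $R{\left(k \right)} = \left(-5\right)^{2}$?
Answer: $\frac{29336}{1215} \approx 24.145$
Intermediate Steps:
$G = - \frac{1}{2}$ ($G = -2 + \frac{1}{2} \cdot 3 = -2 + \frac{3}{2} = - \frac{1}{2} \approx -0.5$)
$O{\left(f,r \right)} = -48$
$F{\left(u \right)} = -3$ ($F{\left(u \right)} = 6 \left(- \frac{1}{2}\right) = -3$)
$R{\left(k \right)} = 25$
$X{\left(w,x \right)} = \frac{w + x}{1218 + x}$
$R{\left(O{\left(44,-7 \right)} \right)} + X{\left(-1036,F{\left(-45 \right)} \right)} = 25 + \frac{-1036 - 3}{1218 - 3} = 25 + \frac{1}{1215} \left(-1039\right) = 25 - \frac{1039}{1215} = \frac{29336}{1215}$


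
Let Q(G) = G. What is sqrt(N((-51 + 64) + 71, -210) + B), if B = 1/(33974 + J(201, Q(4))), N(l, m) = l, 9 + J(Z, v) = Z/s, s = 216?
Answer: 2*sqrt(125594746733235)/2445547 ≈ 9.1651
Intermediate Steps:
J(Z, v) = -9 + Z/216
B = 72/2445547 (B = 1/(33974 + (-9 + (1/216)*201)) = 1/(33974 + (-9 + 67/72)) = 1/(33974 - 581/72) = 1/(2445547/72) = 72/2445547 ≈ 2.9441e-5)
sqrt(N((-51 + 64) + 71, -210) + B) = sqrt(((-51 + 64) + 71) + 72/2445547) = sqrt((13 + 71) + 72/2445547) = sqrt(84 + 72/2445547) = sqrt(205426020/2445547) = 2*sqrt(125594746733235)/2445547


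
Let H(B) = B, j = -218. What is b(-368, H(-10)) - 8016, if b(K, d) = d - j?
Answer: -7808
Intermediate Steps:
b(K, d) = 218 + d (b(K, d) = d - 1*(-218) = d + 218 = 218 + d)
b(-368, H(-10)) - 8016 = (218 - 10) - 8016 = 208 - 8016 = -7808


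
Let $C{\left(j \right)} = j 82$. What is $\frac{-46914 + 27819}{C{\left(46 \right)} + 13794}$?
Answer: $- \frac{19095}{17566} \approx -1.087$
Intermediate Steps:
$C{\left(j \right)} = 82 j$
$\frac{-46914 + 27819}{C{\left(46 \right)} + 13794} = \frac{-46914 + 27819}{82 \cdot 46 + 13794} = - \frac{19095}{3772 + 13794} = - \frac{19095}{17566}$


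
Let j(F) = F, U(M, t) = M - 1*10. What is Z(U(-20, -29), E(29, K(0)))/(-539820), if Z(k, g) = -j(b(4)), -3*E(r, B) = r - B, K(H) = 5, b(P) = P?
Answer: 1/134955 ≈ 7.4099e-6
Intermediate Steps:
U(M, t) = -10 + M (U(M, t) = M - 10 = -10 + M)
E(r, B) = -r/3 + B/3 (E(r, B) = -(r - B)/3 = -r/3 + B/3)
Z(k, g) = -4 (Z(k, g) = -1*4 = -4)
Z(U(-20, -29), E(29, K(0)))/(-539820) = -4/(-539820) = -4*(-1/539820) = 1/134955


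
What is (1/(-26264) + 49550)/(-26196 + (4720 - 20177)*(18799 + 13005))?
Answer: -1301381199/12911924068736 ≈ -0.00010079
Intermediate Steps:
(1/(-26264) + 49550)/(-26196 + (4720 - 20177)*(18799 + 13005)) = (-1/26264 + 49550)/(-26196 - 15457*31804) = 1301381199/(26264*(-26196 - 491594428)) = (1301381199/26264)/(-491620624) = (1301381199/26264)*(-1/491620624) = -1301381199/12911924068736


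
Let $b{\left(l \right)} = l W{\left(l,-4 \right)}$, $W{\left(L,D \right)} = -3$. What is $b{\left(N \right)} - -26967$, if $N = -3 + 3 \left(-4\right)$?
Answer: $27012$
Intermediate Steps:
$N = -15$ ($N = -3 - 12 = -15$)
$b{\left(l \right)} = - 3 l$ ($b{\left(l \right)} = l \left(-3\right) = - 3 l$)
$b{\left(N \right)} - -26967 = \left(-3\right) \left(-15\right) - -26967 = 45 + 26967 = 27012$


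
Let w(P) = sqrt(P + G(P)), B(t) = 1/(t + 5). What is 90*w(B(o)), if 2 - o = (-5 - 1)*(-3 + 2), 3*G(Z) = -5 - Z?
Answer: 90*I ≈ 90.0*I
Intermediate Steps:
G(Z) = -5/3 - Z/3 (G(Z) = (-5 - Z)/3 = -5/3 - Z/3)
o = -4 (o = 2 - (-5 - 1)*(-3 + 2) = 2 - (-6)*(-1) = 2 - 1*6 = 2 - 6 = -4)
B(t) = 1/(5 + t)
w(P) = sqrt(-5/3 + 2*P/3) (w(P) = sqrt(P + (-5/3 - P/3)) = sqrt(-5/3 + 2*P/3))
90*w(B(o)) = 90*(sqrt(-15 + 6/(5 - 4))/3) = 90*(sqrt(-15 + 6/1)/3) = 90*(sqrt(-15 + 6*1)/3) = 90*(sqrt(-15 + 6)/3) = 90*(sqrt(-9)/3) = 90*((3*I)/3) = 90*I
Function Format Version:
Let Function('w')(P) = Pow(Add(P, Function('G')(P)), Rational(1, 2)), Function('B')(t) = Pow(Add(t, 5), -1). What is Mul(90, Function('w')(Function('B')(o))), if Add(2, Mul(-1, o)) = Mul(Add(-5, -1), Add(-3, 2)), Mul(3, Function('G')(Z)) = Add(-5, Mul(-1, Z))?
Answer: Mul(90, I) ≈ Mul(90.000, I)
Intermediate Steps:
Function('G')(Z) = Add(Rational(-5, 3), Mul(Rational(-1, 3), Z)) (Function('G')(Z) = Mul(Rational(1, 3), Add(-5, Mul(-1, Z))) = Add(Rational(-5, 3), Mul(Rational(-1, 3), Z)))
o = -4 (o = Add(2, Mul(-1, Mul(Add(-5, -1), Add(-3, 2)))) = Add(2, Mul(-1, Mul(-6, -1))) = Add(2, Mul(-1, 6)) = Add(2, -6) = -4)
Function('B')(t) = Pow(Add(5, t), -1)
Function('w')(P) = Pow(Add(Rational(-5, 3), Mul(Rational(2, 3), P)), Rational(1, 2)) (Function('w')(P) = Pow(Add(P, Add(Rational(-5, 3), Mul(Rational(-1, 3), P))), Rational(1, 2)) = Pow(Add(Rational(-5, 3), Mul(Rational(2, 3), P)), Rational(1, 2)))
Mul(90, Function('w')(Function('B')(o))) = Mul(90, Mul(Rational(1, 3), Pow(Add(-15, Mul(6, Pow(Add(5, -4), -1))), Rational(1, 2)))) = Mul(90, Mul(Rational(1, 3), Pow(Add(-15, Mul(6, Pow(1, -1))), Rational(1, 2)))) = Mul(90, Mul(Rational(1, 3), Pow(Add(-15, Mul(6, 1)), Rational(1, 2)))) = Mul(90, Mul(Rational(1, 3), Pow(Add(-15, 6), Rational(1, 2)))) = Mul(90, Mul(Rational(1, 3), Pow(-9, Rational(1, 2)))) = Mul(90, Mul(Rational(1, 3), Mul(3, I))) = Mul(90, I)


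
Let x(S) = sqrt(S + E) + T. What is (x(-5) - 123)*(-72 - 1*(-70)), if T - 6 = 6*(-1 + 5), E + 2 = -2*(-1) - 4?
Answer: 186 - 6*I ≈ 186.0 - 6.0*I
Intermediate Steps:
E = -4 (E = -2 + (-2*(-1) - 4) = -2 + (2 - 4) = -2 - 2 = -4)
T = 30 (T = 6 + 6*(-1 + 5) = 6 + 6*4 = 6 + 24 = 30)
x(S) = 30 + sqrt(-4 + S) (x(S) = sqrt(S - 4) + 30 = sqrt(-4 + S) + 30 = 30 + sqrt(-4 + S))
(x(-5) - 123)*(-72 - 1*(-70)) = ((30 + sqrt(-4 - 5)) - 123)*(-72 - 1*(-70)) = ((30 + sqrt(-9)) - 123)*(-72 + 70) = ((30 + 3*I) - 123)*(-2) = (-93 + 3*I)*(-2) = 186 - 6*I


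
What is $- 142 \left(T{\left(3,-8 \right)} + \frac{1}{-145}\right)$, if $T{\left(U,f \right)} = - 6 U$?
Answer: $\frac{370762}{145} \approx 2557.0$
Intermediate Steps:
$- 142 \left(T{\left(3,-8 \right)} + \frac{1}{-145}\right) = - 142 \left(\left(-6\right) 3 + \frac{1}{-145}\right) = - 142 \left(-18 - \frac{1}{145}\right) = \left(-142\right) \left(- \frac{2611}{145}\right) = \frac{370762}{145}$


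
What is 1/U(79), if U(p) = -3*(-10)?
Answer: 1/30 ≈ 0.033333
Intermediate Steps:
U(p) = 30
1/U(79) = 1/30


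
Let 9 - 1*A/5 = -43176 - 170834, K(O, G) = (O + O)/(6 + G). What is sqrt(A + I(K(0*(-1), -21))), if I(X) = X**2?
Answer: sqrt(1070095) ≈ 1034.5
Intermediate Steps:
K(O, G) = 2*O/(6 + G) (K(O, G) = (2*O)/(6 + G) = 2*O/(6 + G))
A = 1070095 (A = 45 - 5*(-43176 - 170834) = 45 - 5*(-214010) = 45 + 1070050 = 1070095)
sqrt(A + I(K(0*(-1), -21))) = sqrt(1070095 + (2*(0*(-1))/(6 - 21))**2) = sqrt(1070095 + (2*0/(-15))**2) = sqrt(1070095 + (2*0*(-1/15))**2) = sqrt(1070095 + 0**2) = sqrt(1070095 + 0) = sqrt(1070095)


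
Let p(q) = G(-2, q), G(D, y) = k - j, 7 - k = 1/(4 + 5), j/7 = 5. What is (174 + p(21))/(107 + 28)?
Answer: 1313/1215 ≈ 1.0807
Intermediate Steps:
j = 35 (j = 7*5 = 35)
k = 62/9 (k = 7 - 1/(4 + 5) = 7 - 1/9 = 7 - 1*⅑ = 7 - ⅑ = 62/9 ≈ 6.8889)
G(D, y) = -253/9 (G(D, y) = 62/9 - 1*35 = 62/9 - 35 = -253/9)
p(q) = -253/9
(174 + p(21))/(107 + 28) = (174 - 253/9)/(107 + 28) = (1313/9)/135 = (1313/9)*(1/135) = 1313/1215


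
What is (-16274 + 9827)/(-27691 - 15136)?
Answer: 6447/42827 ≈ 0.15054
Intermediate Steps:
(-16274 + 9827)/(-27691 - 15136) = -6447/(-42827) = -6447*(-1/42827) = 6447/42827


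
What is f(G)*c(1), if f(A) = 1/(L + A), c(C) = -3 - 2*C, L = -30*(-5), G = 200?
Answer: -1/70 ≈ -0.014286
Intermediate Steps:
L = 150
f(A) = 1/(150 + A)
f(G)*c(1) = (-3 - 2*1)/(150 + 200) = (-3 - 2)/350 = (1/350)*(-5) = -1/70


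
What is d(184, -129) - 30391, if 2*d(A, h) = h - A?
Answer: -61095/2 ≈ -30548.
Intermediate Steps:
d(A, h) = h/2 - A/2 (d(A, h) = (h - A)/2 = h/2 - A/2)
d(184, -129) - 30391 = ((½)*(-129) - ½*184) - 30391 = (-129/2 - 92) - 30391 = -313/2 - 30391 = -61095/2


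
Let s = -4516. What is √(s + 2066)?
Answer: 35*I*√2 ≈ 49.497*I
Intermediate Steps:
√(s + 2066) = √(-4516 + 2066) = √(-2450) = 35*I*√2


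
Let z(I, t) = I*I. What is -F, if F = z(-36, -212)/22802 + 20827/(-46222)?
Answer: 207496771/526977022 ≈ 0.39375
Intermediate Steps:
z(I, t) = I**2
F = -207496771/526977022 (F = (-36)**2/22802 + 20827/(-46222) = 1296*(1/22802) + 20827*(-1/46222) = 648/11401 - 20827/46222 = -207496771/526977022 ≈ -0.39375)
-F = -1*(-207496771/526977022) = 207496771/526977022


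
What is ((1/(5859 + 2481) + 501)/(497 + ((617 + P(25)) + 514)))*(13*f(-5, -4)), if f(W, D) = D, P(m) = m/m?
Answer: -54318433/3396465 ≈ -15.993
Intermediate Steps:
P(m) = 1
((1/(5859 + 2481) + 501)/(497 + ((617 + P(25)) + 514)))*(13*f(-5, -4)) = ((1/(5859 + 2481) + 501)/(497 + ((617 + 1) + 514)))*(13*(-4)) = ((1/8340 + 501)/(497 + (618 + 514)))*(-52) = ((1/8340 + 501)/(497 + 1132))*(-52) = ((4178341/8340)/1629)*(-52) = ((4178341/8340)*(1/1629))*(-52) = (4178341/13585860)*(-52) = -54318433/3396465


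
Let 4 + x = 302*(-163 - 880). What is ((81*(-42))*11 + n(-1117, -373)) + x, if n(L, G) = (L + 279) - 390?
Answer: -353640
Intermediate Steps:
n(L, G) = -111 + L (n(L, G) = (279 + L) - 390 = -111 + L)
x = -314990 (x = -4 + 302*(-163 - 880) = -4 + 302*(-1043) = -4 - 314986 = -314990)
((81*(-42))*11 + n(-1117, -373)) + x = ((81*(-42))*11 + (-111 - 1117)) - 314990 = (-3402*11 - 1228) - 314990 = (-37422 - 1228) - 314990 = -38650 - 314990 = -353640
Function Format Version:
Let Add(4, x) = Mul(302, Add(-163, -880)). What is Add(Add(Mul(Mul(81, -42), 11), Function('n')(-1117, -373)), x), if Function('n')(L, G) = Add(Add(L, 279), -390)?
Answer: -353640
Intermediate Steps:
Function('n')(L, G) = Add(-111, L) (Function('n')(L, G) = Add(Add(279, L), -390) = Add(-111, L))
x = -314990 (x = Add(-4, Mul(302, Add(-163, -880))) = Add(-4, Mul(302, -1043)) = Add(-4, -314986) = -314990)
Add(Add(Mul(Mul(81, -42), 11), Function('n')(-1117, -373)), x) = Add(Add(Mul(Mul(81, -42), 11), Add(-111, -1117)), -314990) = Add(Add(Mul(-3402, 11), -1228), -314990) = Add(Add(-37422, -1228), -314990) = Add(-38650, -314990) = -353640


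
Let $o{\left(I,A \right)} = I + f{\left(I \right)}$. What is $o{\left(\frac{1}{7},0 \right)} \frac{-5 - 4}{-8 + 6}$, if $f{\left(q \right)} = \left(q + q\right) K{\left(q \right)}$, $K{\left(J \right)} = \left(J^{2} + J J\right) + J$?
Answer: $\frac{603}{686} \approx 0.87901$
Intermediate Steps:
$K{\left(J \right)} = J + 2 J^{2}$ ($K{\left(J \right)} = \left(J^{2} + J^{2}\right) + J = 2 J^{2} + J = J + 2 J^{2}$)
$f{\left(q \right)} = 2 q^{2} \left(1 + 2 q\right)$ ($f{\left(q \right)} = \left(q + q\right) q \left(1 + 2 q\right) = 2 q q \left(1 + 2 q\right) = 2 q^{2} \left(1 + 2 q\right)$)
$o{\left(I,A \right)} = I + I^{2} \left(2 + 4 I\right)$
$o{\left(\frac{1}{7},0 \right)} \frac{-5 - 4}{-8 + 6} = \frac{1 + \frac{2 \left(1 + \frac{2}{7}\right)}{7}}{7} \frac{-5 - 4}{-8 + 6} = \frac{1 + 2 \cdot \frac{1}{7} \left(1 + 2 \cdot \frac{1}{7}\right)}{7} \left(- \frac{9}{-2}\right) = \frac{1 + 2 \cdot \frac{1}{7} \left(1 + \frac{2}{7}\right)}{7} \left(\left(-9\right) \left(- \frac{1}{2}\right)\right) = \frac{1 + 2 \cdot \frac{1}{7} \cdot \frac{9}{7}}{7} \cdot \frac{9}{2} = \frac{1 + \frac{18}{49}}{7} \cdot \frac{9}{2} = \frac{1}{7} \cdot \frac{67}{49} \cdot \frac{9}{2} = \frac{67}{343} \cdot \frac{9}{2} = \frac{603}{686}$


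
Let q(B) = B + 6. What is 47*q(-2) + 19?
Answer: 207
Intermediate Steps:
q(B) = 6 + B
47*q(-2) + 19 = 47*(6 - 2) + 19 = 47*4 + 19 = 188 + 19 = 207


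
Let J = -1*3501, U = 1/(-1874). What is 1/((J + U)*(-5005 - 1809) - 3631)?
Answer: 937/22349498878 ≈ 4.1925e-8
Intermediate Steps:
U = -1/1874 ≈ -0.00053362
J = -3501
1/((J + U)*(-5005 - 1809) - 3631) = 1/((-3501 - 1/1874)*(-5005 - 1809) - 3631) = 1/(-6560875/1874*(-6814) - 3631) = 1/(22352901125/937 - 3631) = 1/(22349498878/937) = 937/22349498878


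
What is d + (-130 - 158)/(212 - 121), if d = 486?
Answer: 43938/91 ≈ 482.83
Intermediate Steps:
d + (-130 - 158)/(212 - 121) = 486 + (-130 - 158)/(212 - 121) = 486 - 288/91 = 43938/91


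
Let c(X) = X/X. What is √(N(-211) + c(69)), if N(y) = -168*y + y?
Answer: √35238 ≈ 187.72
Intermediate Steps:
c(X) = 1
N(y) = -167*y
√(N(-211) + c(69)) = √(-167*(-211) + 1) = √(35237 + 1) = √35238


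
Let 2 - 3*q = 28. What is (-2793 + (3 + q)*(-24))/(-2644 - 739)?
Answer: 2657/3383 ≈ 0.78540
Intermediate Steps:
q = -26/3 (q = ⅔ - ⅓*28 = ⅔ - 28/3 = -26/3 ≈ -8.6667)
(-2793 + (3 + q)*(-24))/(-2644 - 739) = (-2793 + (3 - 26/3)*(-24))/(-2644 - 739) = (-2793 - 17/3*(-24))/(-3383) = (-2793 + 136)*(-1/3383) = -2657*(-1/3383) = 2657/3383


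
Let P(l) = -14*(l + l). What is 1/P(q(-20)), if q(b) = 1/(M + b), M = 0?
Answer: 5/7 ≈ 0.71429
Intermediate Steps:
q(b) = 1/b (q(b) = 1/(0 + b) = 1/b)
P(l) = -28*l
1/P(q(-20)) = 1/(-28/(-20)) = 1/(-28*(-1/20)) = 1/(7/5) = 5/7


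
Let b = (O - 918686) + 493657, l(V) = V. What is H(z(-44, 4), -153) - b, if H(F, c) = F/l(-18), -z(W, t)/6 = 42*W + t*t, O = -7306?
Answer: 1295173/3 ≈ 4.3172e+5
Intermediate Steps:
z(W, t) = -252*W - 6*t² (z(W, t) = -6*(42*W + t*t) = -6*(42*W + t²) = -6*(t² + 42*W) = -252*W - 6*t²)
b = -432335 (b = (-7306 - 918686) + 493657 = -925992 + 493657 = -432335)
H(F, c) = -F/18 (H(F, c) = F/(-18) = F*(-1/18) = -F/18)
H(z(-44, 4), -153) - b = -(-252*(-44) - 6*4²)/18 - 1*(-432335) = -(11088 - 6*16)/18 + 432335 = -(11088 - 96)/18 + 432335 = -1/18*10992 + 432335 = -1832/3 + 432335 = 1295173/3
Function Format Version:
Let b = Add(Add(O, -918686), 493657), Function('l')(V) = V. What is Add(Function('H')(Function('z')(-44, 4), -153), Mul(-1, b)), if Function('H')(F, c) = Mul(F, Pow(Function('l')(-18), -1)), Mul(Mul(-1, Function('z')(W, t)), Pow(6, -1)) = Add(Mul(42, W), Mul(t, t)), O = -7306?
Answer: Rational(1295173, 3) ≈ 4.3172e+5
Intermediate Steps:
Function('z')(W, t) = Add(Mul(-252, W), Mul(-6, Pow(t, 2))) (Function('z')(W, t) = Mul(-6, Add(Mul(42, W), Mul(t, t))) = Mul(-6, Add(Mul(42, W), Pow(t, 2))) = Mul(-6, Add(Pow(t, 2), Mul(42, W))) = Add(Mul(-252, W), Mul(-6, Pow(t, 2))))
b = -432335 (b = Add(Add(-7306, -918686), 493657) = Add(-925992, 493657) = -432335)
Function('H')(F, c) = Mul(Rational(-1, 18), F) (Function('H')(F, c) = Mul(F, Pow(-18, -1)) = Mul(F, Rational(-1, 18)) = Mul(Rational(-1, 18), F))
Add(Function('H')(Function('z')(-44, 4), -153), Mul(-1, b)) = Add(Mul(Rational(-1, 18), Add(Mul(-252, -44), Mul(-6, Pow(4, 2)))), Mul(-1, -432335)) = Add(Mul(Rational(-1, 18), Add(11088, Mul(-6, 16))), 432335) = Add(Mul(Rational(-1, 18), Add(11088, -96)), 432335) = Add(Mul(Rational(-1, 18), 10992), 432335) = Add(Rational(-1832, 3), 432335) = Rational(1295173, 3)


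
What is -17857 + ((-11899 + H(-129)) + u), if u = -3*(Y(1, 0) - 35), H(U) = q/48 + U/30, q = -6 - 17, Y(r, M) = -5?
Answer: -7113787/240 ≈ -29641.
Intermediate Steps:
q = -23
H(U) = -23/48 + U/30
u = 120 (u = -3*(-5 - 35) = -3*(-40) = 120)
-17857 + ((-11899 + H(-129)) + u) = -17857 + ((-11899 + (-23/48 + (1/30)*(-129))) + 120) = -17857 + ((-11899 + (-23/48 - 43/10)) + 120) = -17857 + ((-11899 - 1147/240) + 120) = -17857 + (-2856907/240 + 120) = -17857 - 2828107/240 = -7113787/240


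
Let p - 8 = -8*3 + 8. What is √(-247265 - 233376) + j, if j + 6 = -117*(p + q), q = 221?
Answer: -24927 + 7*I*√9809 ≈ -24927.0 + 693.28*I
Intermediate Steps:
p = -8 (p = 8 + (-8*3 + 8) = 8 + (-24 + 8) = 8 - 16 = -8)
j = -24927 (j = -6 - 117*(-8 + 221) = -6 - 117*213 = -6 - 24921 = -24927)
√(-247265 - 233376) + j = √(-247265 - 233376) - 24927 = √(-480641) - 24927 = 7*I*√9809 - 24927 = -24927 + 7*I*√9809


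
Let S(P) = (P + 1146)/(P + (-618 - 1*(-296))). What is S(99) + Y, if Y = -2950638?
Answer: -657993519/223 ≈ -2.9506e+6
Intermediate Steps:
S(P) = (1146 + P)/(-322 + P) (S(P) = (1146 + P)/(P + (-618 + 296)) = (1146 + P)/(P - 322) = (1146 + P)/(-322 + P))
S(99) + Y = (1146 + 99)/(-322 + 99) - 2950638 = 1245/(-223) - 2950638 = -1/223*1245 - 2950638 = -1245/223 - 2950638 = -657993519/223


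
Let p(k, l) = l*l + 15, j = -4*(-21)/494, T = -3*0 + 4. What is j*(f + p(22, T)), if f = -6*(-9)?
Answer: 3570/247 ≈ 14.453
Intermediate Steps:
f = 54
T = 4 (T = 0 + 4 = 4)
j = 42/247 (j = 84*(1/494) = 42/247 ≈ 0.17004)
p(k, l) = 15 + l² (p(k, l) = l² + 15 = 15 + l²)
j*(f + p(22, T)) = 42*(54 + (15 + 4²))/247 = 42*(54 + (15 + 16))/247 = 42*(54 + 31)/247 = (42/247)*85 = 3570/247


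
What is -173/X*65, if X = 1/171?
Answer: -1922895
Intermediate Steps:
X = 1/171 ≈ 0.0058480
-173/X*65 = -173/1/171*65 = -173*171*65 = -29583*65 = -1922895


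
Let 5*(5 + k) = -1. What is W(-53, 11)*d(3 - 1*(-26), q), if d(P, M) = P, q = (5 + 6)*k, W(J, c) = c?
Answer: 319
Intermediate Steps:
k = -26/5 (k = -5 + (1/5)*(-1) = -5 - 1/5 = -26/5 ≈ -5.2000)
q = -286/5 (q = (5 + 6)*(-26/5) = 11*(-26/5) = -286/5 ≈ -57.200)
W(-53, 11)*d(3 - 1*(-26), q) = 11*(3 - 1*(-26)) = 11*(3 + 26) = 11*29 = 319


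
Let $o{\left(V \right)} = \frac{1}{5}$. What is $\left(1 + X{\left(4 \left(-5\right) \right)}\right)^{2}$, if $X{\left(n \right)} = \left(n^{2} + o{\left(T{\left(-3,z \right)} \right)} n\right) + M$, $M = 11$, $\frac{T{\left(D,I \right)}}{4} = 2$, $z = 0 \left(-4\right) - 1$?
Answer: $166464$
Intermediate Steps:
$z = -1$ ($z = 0 - 1 = -1$)
$T{\left(D,I \right)} = 8$ ($T{\left(D,I \right)} = 4 \cdot 2 = 8$)
$o{\left(V \right)} = \frac{1}{5}$
$X{\left(n \right)} = 11 + n^{2} + \frac{n}{5}$ ($X{\left(n \right)} = \left(n^{2} + \frac{n}{5}\right) + 11 = 11 + n^{2} + \frac{n}{5}$)
$\left(1 + X{\left(4 \left(-5\right) \right)}\right)^{2} = \left(1 + \left(11 + \left(4 \left(-5\right)\right)^{2} + \frac{4 \left(-5\right)}{5}\right)\right)^{2} = \left(1 + \left(11 + \left(-20\right)^{2} + \frac{1}{5} \left(-20\right)\right)\right)^{2} = \left(1 + \left(11 + 400 - 4\right)\right)^{2} = \left(1 + 407\right)^{2} = 408^{2} = 166464$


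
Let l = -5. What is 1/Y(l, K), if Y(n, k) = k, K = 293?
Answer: 1/293 ≈ 0.0034130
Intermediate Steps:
1/Y(l, K) = 1/293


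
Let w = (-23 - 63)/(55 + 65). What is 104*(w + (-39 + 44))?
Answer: 6682/15 ≈ 445.47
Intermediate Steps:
w = -43/60 (w = -86/120 = -86*1/120 = -43/60 ≈ -0.71667)
104*(w + (-39 + 44)) = 104*(-43/60 + (-39 + 44)) = 104*(-43/60 + 5) = 104*(257/60) = 6682/15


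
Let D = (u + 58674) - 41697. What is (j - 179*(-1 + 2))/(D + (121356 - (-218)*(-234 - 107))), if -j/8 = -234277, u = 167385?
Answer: 1874037/231380 ≈ 8.0994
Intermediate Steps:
j = 1874216 (j = -8*(-234277) = 1874216)
D = 184362 (D = (167385 + 58674) - 41697 = 226059 - 41697 = 184362)
(j - 179*(-1 + 2))/(D + (121356 - (-218)*(-234 - 107))) = (1874216 - 179*(-1 + 2))/(184362 + (121356 - (-218)*(-234 - 107))) = (1874216 - 179*1)/(184362 + (121356 - (-218)*(-341))) = (1874216 - 179)/(184362 + (121356 - 1*74338)) = 1874037/(184362 + (121356 - 74338)) = 1874037/(184362 + 47018) = 1874037/231380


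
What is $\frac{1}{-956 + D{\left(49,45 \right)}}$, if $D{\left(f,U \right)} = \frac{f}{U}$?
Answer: $- \frac{45}{42971} \approx -0.0010472$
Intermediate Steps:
$\frac{1}{-956 + D{\left(49,45 \right)}} = \frac{1}{-956 + \frac{49}{45}} = \frac{1}{- \frac{42971}{45}} = - \frac{45}{42971}$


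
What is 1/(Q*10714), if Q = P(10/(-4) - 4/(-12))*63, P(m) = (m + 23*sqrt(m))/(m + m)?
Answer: 13/1075583817 + 23*I*sqrt(78)/1075583817 ≈ 1.2086e-8 + 1.8886e-7*I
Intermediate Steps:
P(m) = (m + 23*sqrt(m))/(2*m) (P(m) = (m + 23*sqrt(m))/((2*m)) = (m + 23*sqrt(m))*(1/(2*m)) = (m + 23*sqrt(m))/(2*m))
Q = 63/2 - 1449*I*sqrt(78)/26 (Q = (1/2 + 23/(2*sqrt(10/(-4) - 4/(-12))))*63 = (1/2 + 23/(2*sqrt(10*(-1/4) - 4*(-1/12))))*63 = (1/2 + 23/(2*sqrt(-5/2 + 1/3)))*63 = (1/2 + 23/(2*sqrt(-13/6)))*63 = (1/2 + 23*(-I*sqrt(78)/13)/2)*63 = (1/2 - 23*I*sqrt(78)/26)*63 = 63/2 - 1449*I*sqrt(78)/26 ≈ 31.5 - 492.2*I)
1/(Q*10714) = 1/((63/2 - 1449*I*sqrt(78)/26)*10714) = (1/10714)/(63/2 - 1449*I*sqrt(78)/26) = 1/(10714*(63/2 - 1449*I*sqrt(78)/26))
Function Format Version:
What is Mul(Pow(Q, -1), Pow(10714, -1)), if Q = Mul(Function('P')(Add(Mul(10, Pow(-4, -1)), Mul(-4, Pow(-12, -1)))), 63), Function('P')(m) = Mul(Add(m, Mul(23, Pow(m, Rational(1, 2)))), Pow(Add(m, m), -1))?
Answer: Add(Rational(13, 1075583817), Mul(Rational(23, 1075583817), I, Pow(78, Rational(1, 2)))) ≈ Add(1.2086e-8, Mul(1.8886e-7, I))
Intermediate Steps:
Function('P')(m) = Mul(Rational(1, 2), Pow(m, -1), Add(m, Mul(23, Pow(m, Rational(1, 2))))) (Function('P')(m) = Mul(Add(m, Mul(23, Pow(m, Rational(1, 2)))), Pow(Mul(2, m), -1)) = Mul(Add(m, Mul(23, Pow(m, Rational(1, 2)))), Mul(Rational(1, 2), Pow(m, -1))) = Mul(Rational(1, 2), Pow(m, -1), Add(m, Mul(23, Pow(m, Rational(1, 2))))))
Q = Add(Rational(63, 2), Mul(Rational(-1449, 26), I, Pow(78, Rational(1, 2)))) (Q = Mul(Add(Rational(1, 2), Mul(Rational(23, 2), Pow(Add(Mul(10, Pow(-4, -1)), Mul(-4, Pow(-12, -1))), Rational(-1, 2)))), 63) = Mul(Add(Rational(1, 2), Mul(Rational(23, 2), Pow(Add(Mul(10, Rational(-1, 4)), Mul(-4, Rational(-1, 12))), Rational(-1, 2)))), 63) = Mul(Add(Rational(1, 2), Mul(Rational(23, 2), Pow(Add(Rational(-5, 2), Rational(1, 3)), Rational(-1, 2)))), 63) = Mul(Add(Rational(1, 2), Mul(Rational(23, 2), Pow(Rational(-13, 6), Rational(-1, 2)))), 63) = Mul(Add(Rational(1, 2), Mul(Rational(23, 2), Mul(Rational(-1, 13), I, Pow(78, Rational(1, 2))))), 63) = Mul(Add(Rational(1, 2), Mul(Rational(-23, 26), I, Pow(78, Rational(1, 2)))), 63) = Add(Rational(63, 2), Mul(Rational(-1449, 26), I, Pow(78, Rational(1, 2)))) ≈ Add(31.500, Mul(-492.20, I)))
Mul(Pow(Q, -1), Pow(10714, -1)) = Mul(Pow(Add(Rational(63, 2), Mul(Rational(-1449, 26), I, Pow(78, Rational(1, 2)))), -1), Pow(10714, -1)) = Mul(Pow(Add(Rational(63, 2), Mul(Rational(-1449, 26), I, Pow(78, Rational(1, 2)))), -1), Rational(1, 10714)) = Mul(Rational(1, 10714), Pow(Add(Rational(63, 2), Mul(Rational(-1449, 26), I, Pow(78, Rational(1, 2)))), -1))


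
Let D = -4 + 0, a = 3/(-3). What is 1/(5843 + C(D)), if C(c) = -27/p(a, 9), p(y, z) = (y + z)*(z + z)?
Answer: 16/93485 ≈ 0.00017115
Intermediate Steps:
a = -1 (a = 3*(-⅓) = -1)
D = -4
p(y, z) = 2*z*(y + z) (p(y, z) = (y + z)*(2*z) = 2*z*(y + z))
C(c) = -3/16 (C(c) = -27*1/(18*(-1 + 9)) = -27/(2*9*8) = -27/144 = -27*1/144 = -3/16)
1/(5843 + C(D)) = 1/(5843 - 3/16) = 1/(93485/16) = 16/93485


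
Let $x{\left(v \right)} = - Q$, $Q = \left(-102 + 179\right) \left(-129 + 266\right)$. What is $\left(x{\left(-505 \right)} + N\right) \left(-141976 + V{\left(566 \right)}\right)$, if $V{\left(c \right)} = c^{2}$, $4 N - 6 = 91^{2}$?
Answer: $-1512171855$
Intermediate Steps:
$N = \frac{8287}{4}$ ($N = \frac{3}{2} + \frac{91^{2}}{4} = \frac{3}{2} + \frac{1}{4} \cdot 8281 = \frac{3}{2} + \frac{8281}{4} = \frac{8287}{4} \approx 2071.8$)
$Q = 10549$ ($Q = 77 \cdot 137 = 10549$)
$x{\left(v \right)} = -10549$ ($x{\left(v \right)} = \left(-1\right) 10549 = -10549$)
$\left(x{\left(-505 \right)} + N\right) \left(-141976 + V{\left(566 \right)}\right) = \left(-10549 + \frac{8287}{4}\right) \left(-141976 + 566^{2}\right) = - \frac{33909 \left(-141976 + 320356\right)}{4} = \left(- \frac{33909}{4}\right) 178380 = -1512171855$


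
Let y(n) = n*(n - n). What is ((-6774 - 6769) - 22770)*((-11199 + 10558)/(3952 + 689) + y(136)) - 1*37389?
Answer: -150245716/4641 ≈ -32374.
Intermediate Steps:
y(n) = 0 (y(n) = n*0 = 0)
((-6774 - 6769) - 22770)*((-11199 + 10558)/(3952 + 689) + y(136)) - 1*37389 = ((-6774 - 6769) - 22770)*((-11199 + 10558)/(3952 + 689) + 0) - 1*37389 = (-13543 - 22770)*(-641/4641 + 0) - 37389 = -36313*(-641*1/4641 + 0) - 37389 = -36313*(-641/4641 + 0) - 37389 = -36313*(-641/4641) - 37389 = 23276633/4641 - 37389 = -150245716/4641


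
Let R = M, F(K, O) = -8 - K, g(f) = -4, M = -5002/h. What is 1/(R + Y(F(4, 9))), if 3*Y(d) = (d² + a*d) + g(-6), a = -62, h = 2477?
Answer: 7431/2174662 ≈ 0.0034171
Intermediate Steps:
M = -5002/2477 ≈ -2.0194
R = -5002/2477 ≈ -2.0194
Y(d) = -4/3 - 62*d/3 + d²/3 (Y(d) = ((d² - 62*d) - 4)/3 = (-4 + d² - 62*d)/3 = -4/3 - 62*d/3 + d²/3)
1/(R + Y(F(4, 9))) = 1/(-5002/2477 + (-4/3 - 62*(-8 - 1*4)/3 + (-8 - 1*4)²/3)) = 1/(-5002/2477 + (-4/3 - 62*(-8 - 4)/3 + (-8 - 4)²/3)) = 1/(-5002/2477 + (-4/3 - 62/3*(-12) + (⅓)*(-12)²)) = 1/(-5002/2477 + (-4/3 + 248 + (⅓)*144)) = 1/(-5002/2477 + (-4/3 + 248 + 48)) = 1/(-5002/2477 + 884/3) = 1/(2174662/7431) = 7431/2174662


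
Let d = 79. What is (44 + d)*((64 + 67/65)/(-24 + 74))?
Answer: 519921/3250 ≈ 159.98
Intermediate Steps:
(44 + d)*((64 + 67/65)/(-24 + 74)) = (44 + 79)*((64 + 67/65)/(-24 + 74)) = 123*((64 + 67*(1/65))/50) = 123*((64 + 67/65)*(1/50)) = 123*((4227/65)*(1/50)) = 123*(4227/3250) = 519921/3250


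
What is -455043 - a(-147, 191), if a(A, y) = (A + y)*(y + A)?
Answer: -456979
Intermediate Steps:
a(A, y) = (A + y)² (a(A, y) = (A + y)*(A + y) = (A + y)²)
-455043 - a(-147, 191) = -455043 - (-147 + 191)² = -455043 - 1*44² = -455043 - 1*1936 = -455043 - 1936 = -456979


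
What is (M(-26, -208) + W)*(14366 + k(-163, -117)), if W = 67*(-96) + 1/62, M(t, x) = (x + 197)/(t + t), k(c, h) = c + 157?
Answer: -37221181030/403 ≈ -9.2360e+7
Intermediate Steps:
k(c, h) = 157 + c
M(t, x) = (197 + x)/(2*t) (M(t, x) = (197 + x)/((2*t)) = (197 + x)*(1/(2*t)) = (197 + x)/(2*t))
W = -398783/62 (W = -6432 + 1/62 = -398783/62 ≈ -6432.0)
(M(-26, -208) + W)*(14366 + k(-163, -117)) = ((½)*(197 - 208)/(-26) - 398783/62)*(14366 + (157 - 163)) = ((½)*(-1/26)*(-11) - 398783/62)*(14366 - 6) = (11/52 - 398783/62)*14360 = -10368017/1612*14360 = -37221181030/403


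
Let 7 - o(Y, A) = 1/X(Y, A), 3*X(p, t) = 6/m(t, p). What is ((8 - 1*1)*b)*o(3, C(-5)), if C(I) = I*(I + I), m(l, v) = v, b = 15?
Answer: 1155/2 ≈ 577.50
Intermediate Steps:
C(I) = 2*I² (C(I) = I*(2*I) = 2*I²)
X(p, t) = 2/p (X(p, t) = (6/p)/3 = 2/p)
o(Y, A) = 7 - Y/2 (o(Y, A) = 7 - 1/(2/Y) = 7 - Y/2)
((8 - 1*1)*b)*o(3, C(-5)) = ((8 - 1*1)*15)*(7 - ½*3) = ((8 - 1)*15)*(7 - 3/2) = (7*15)*(11/2) = 105*(11/2) = 1155/2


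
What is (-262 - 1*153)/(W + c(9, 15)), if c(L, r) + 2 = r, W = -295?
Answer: 415/282 ≈ 1.4716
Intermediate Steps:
c(L, r) = -2 + r
(-262 - 1*153)/(W + c(9, 15)) = (-262 - 1*153)/(-295 + (-2 + 15)) = (-262 - 153)/(-295 + 13) = -415/(-282) = -1/282*(-415) = 415/282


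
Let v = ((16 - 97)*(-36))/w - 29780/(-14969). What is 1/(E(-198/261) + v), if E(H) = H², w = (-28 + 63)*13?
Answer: 5727962695/51401256044 ≈ 0.11144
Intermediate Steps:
w = 455 (w = 35*13 = 455)
v = 57199504/6810895 (v = ((16 - 97)*(-36))/455 - 29780/(-14969) = -81*(-36)*(1/455) - 29780*(-1/14969) = 2916*(1/455) + 29780/14969 = 2916/455 + 29780/14969 = 57199504/6810895 ≈ 8.3982)
1/(E(-198/261) + v) = 1/((-198/261)² + 57199504/6810895) = 1/((-198*1/261)² + 57199504/6810895) = 1/((-22/29)² + 57199504/6810895) = 1/(484/841 + 57199504/6810895) = 1/(51401256044/5727962695) = 5727962695/51401256044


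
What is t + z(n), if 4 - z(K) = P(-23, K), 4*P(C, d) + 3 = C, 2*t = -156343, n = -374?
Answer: -78161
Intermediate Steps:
t = -156343/2 (t = (½)*(-156343) = -156343/2 ≈ -78172.)
P(C, d) = -¾ + C/4
z(K) = 21/2 (z(K) = 4 - (-¾ + (¼)*(-23)) = 4 - (-¾ - 23/4) = 4 - 1*(-13/2) = 4 + 13/2 = 21/2)
t + z(n) = -156343/2 + 21/2 = -78161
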